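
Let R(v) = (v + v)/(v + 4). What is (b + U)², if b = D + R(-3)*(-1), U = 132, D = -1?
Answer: 18769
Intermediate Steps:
R(v) = 2*v/(4 + v) (R(v) = (2*v)/(4 + v) = 2*v/(4 + v))
b = 5 (b = -1 + (2*(-3)/(4 - 3))*(-1) = -1 + (2*(-3)/1)*(-1) = -1 + (2*(-3)*1)*(-1) = -1 - 6*(-1) = -1 + 6 = 5)
(b + U)² = (5 + 132)² = 137² = 18769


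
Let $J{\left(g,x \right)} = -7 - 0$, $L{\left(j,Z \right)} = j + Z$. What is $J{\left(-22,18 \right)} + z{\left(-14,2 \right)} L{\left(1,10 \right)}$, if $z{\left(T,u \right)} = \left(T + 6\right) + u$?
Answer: $-73$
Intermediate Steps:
$z{\left(T,u \right)} = 6 + T + u$ ($z{\left(T,u \right)} = \left(6 + T\right) + u = 6 + T + u$)
$L{\left(j,Z \right)} = Z + j$
$J{\left(g,x \right)} = -7$ ($J{\left(g,x \right)} = -7 + 0 = -7$)
$J{\left(-22,18 \right)} + z{\left(-14,2 \right)} L{\left(1,10 \right)} = -7 + \left(6 - 14 + 2\right) \left(10 + 1\right) = -7 - 66 = -73$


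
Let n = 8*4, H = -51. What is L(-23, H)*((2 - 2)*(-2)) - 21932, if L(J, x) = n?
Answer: -21932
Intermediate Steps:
n = 32
L(J, x) = 32
L(-23, H)*((2 - 2)*(-2)) - 21932 = 32*((2 - 2)*(-2)) - 21932 = 32*(0*(-2)) - 21932 = 32*0 - 21932 = 0 - 21932 = -21932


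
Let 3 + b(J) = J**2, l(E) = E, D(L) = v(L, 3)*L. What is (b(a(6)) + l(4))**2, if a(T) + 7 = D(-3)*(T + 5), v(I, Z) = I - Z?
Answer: 1330936324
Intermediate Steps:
D(L) = L*(-3 + L) (D(L) = (L - 1*3)*L = (L - 3)*L = (-3 + L)*L = L*(-3 + L))
a(T) = 83 + 18*T (a(T) = -7 + (-3*(-3 - 3))*(T + 5) = -7 + (-3*(-6))*(5 + T) = -7 + 18*(5 + T) = -7 + (90 + 18*T) = 83 + 18*T)
b(J) = -3 + J**2
(b(a(6)) + l(4))**2 = ((-3 + (83 + 18*6)**2) + 4)**2 = ((-3 + (83 + 108)**2) + 4)**2 = ((-3 + 191**2) + 4)**2 = ((-3 + 36481) + 4)**2 = (36478 + 4)**2 = 36482**2 = 1330936324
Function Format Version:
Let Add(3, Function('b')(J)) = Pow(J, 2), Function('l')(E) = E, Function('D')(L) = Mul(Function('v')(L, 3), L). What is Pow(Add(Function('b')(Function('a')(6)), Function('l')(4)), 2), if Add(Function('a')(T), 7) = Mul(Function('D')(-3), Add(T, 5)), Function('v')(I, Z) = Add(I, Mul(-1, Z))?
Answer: 1330936324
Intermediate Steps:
Function('D')(L) = Mul(L, Add(-3, L)) (Function('D')(L) = Mul(Add(L, Mul(-1, 3)), L) = Mul(Add(L, -3), L) = Mul(Add(-3, L), L) = Mul(L, Add(-3, L)))
Function('a')(T) = Add(83, Mul(18, T)) (Function('a')(T) = Add(-7, Mul(Mul(-3, Add(-3, -3)), Add(T, 5))) = Add(-7, Mul(Mul(-3, -6), Add(5, T))) = Add(-7, Mul(18, Add(5, T))) = Add(-7, Add(90, Mul(18, T))) = Add(83, Mul(18, T)))
Function('b')(J) = Add(-3, Pow(J, 2))
Pow(Add(Function('b')(Function('a')(6)), Function('l')(4)), 2) = Pow(Add(Add(-3, Pow(Add(83, Mul(18, 6)), 2)), 4), 2) = Pow(Add(Add(-3, Pow(Add(83, 108), 2)), 4), 2) = Pow(Add(Add(-3, Pow(191, 2)), 4), 2) = Pow(Add(Add(-3, 36481), 4), 2) = Pow(Add(36478, 4), 2) = Pow(36482, 2) = 1330936324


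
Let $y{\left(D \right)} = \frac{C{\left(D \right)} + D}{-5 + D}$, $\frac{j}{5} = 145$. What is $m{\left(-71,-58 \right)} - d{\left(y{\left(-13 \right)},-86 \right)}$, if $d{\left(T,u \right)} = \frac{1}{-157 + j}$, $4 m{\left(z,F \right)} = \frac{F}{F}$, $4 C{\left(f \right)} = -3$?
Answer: $\frac{141}{568} \approx 0.24824$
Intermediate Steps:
$C{\left(f \right)} = - \frac{3}{4}$ ($C{\left(f \right)} = \frac{1}{4} \left(-3\right) = - \frac{3}{4}$)
$m{\left(z,F \right)} = \frac{1}{4}$ ($m{\left(z,F \right)} = \frac{F \frac{1}{F}}{4} = \frac{1}{4} \cdot 1 = \frac{1}{4}$)
$j = 725$ ($j = 5 \cdot 145 = 725$)
$y{\left(D \right)} = \frac{- \frac{3}{4} + D}{-5 + D}$
$d{\left(T,u \right)} = \frac{1}{568}$ ($d{\left(T,u \right)} = \frac{1}{-157 + 725} = \frac{1}{568}$)
$m{\left(-71,-58 \right)} - d{\left(y{\left(-13 \right)},-86 \right)} = \frac{1}{4} - \frac{1}{568} = \frac{141}{568}$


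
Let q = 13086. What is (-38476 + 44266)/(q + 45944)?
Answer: 579/5903 ≈ 0.098086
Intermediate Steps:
(-38476 + 44266)/(q + 45944) = (-38476 + 44266)/(13086 + 45944) = 5790/59030 = 5790*(1/59030) = 579/5903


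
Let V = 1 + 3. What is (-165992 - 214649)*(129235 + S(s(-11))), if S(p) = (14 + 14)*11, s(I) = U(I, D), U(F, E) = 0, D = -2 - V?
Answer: -49309377063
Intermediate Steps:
V = 4
D = -6 (D = -2 - 1*4 = -2 - 4 = -6)
s(I) = 0
S(p) = 308 (S(p) = 28*11 = 308)
(-165992 - 214649)*(129235 + S(s(-11))) = (-165992 - 214649)*(129235 + 308) = -380641*129543 = -49309377063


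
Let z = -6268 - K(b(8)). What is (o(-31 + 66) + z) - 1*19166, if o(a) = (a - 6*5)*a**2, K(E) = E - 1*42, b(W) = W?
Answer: -19275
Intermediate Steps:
K(E) = -42 + E (K(E) = E - 42 = -42 + E)
z = -6234 (z = -6268 - (-42 + 8) = -6268 - 1*(-34) = -6268 + 34 = -6234)
o(a) = a**2*(-30 + a) (o(a) = (a - 30)*a**2 = (-30 + a)*a**2 = a**2*(-30 + a))
(o(-31 + 66) + z) - 1*19166 = ((-31 + 66)**2*(-30 + (-31 + 66)) - 6234) - 1*19166 = (35**2*(-30 + 35) - 6234) - 19166 = (1225*5 - 6234) - 19166 = (6125 - 6234) - 19166 = -109 - 19166 = -19275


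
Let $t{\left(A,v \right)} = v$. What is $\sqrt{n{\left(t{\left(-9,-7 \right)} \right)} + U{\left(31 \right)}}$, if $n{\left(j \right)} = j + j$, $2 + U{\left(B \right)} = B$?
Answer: $\sqrt{15} \approx 3.873$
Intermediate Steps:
$U{\left(B \right)} = -2 + B$
$n{\left(j \right)} = 2 j$
$\sqrt{n{\left(t{\left(-9,-7 \right)} \right)} + U{\left(31 \right)}} = \sqrt{2 \left(-7\right) + \left(-2 + 31\right)} = \sqrt{-14 + 29} = \sqrt{15}$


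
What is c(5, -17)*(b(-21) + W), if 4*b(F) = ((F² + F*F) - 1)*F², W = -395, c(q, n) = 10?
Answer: 1934705/2 ≈ 9.6735e+5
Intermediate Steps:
b(F) = F²*(-1 + 2*F²)/4 (b(F) = (((F² + F*F) - 1)*F²)/4 = (((F² + F²) - 1)*F²)/4 = ((2*F² - 1)*F²)/4 = ((-1 + 2*F²)*F²)/4 = (F²*(-1 + 2*F²))/4 = F²*(-1 + 2*F²)/4)
c(5, -17)*(b(-21) + W) = 10*(((½)*(-21)⁴ - ¼*(-21)²) - 395) = 10*(((½)*194481 - ¼*441) - 395) = 10*((194481/2 - 441/4) - 395) = 10*(388521/4 - 395) = 10*(386941/4) = 1934705/2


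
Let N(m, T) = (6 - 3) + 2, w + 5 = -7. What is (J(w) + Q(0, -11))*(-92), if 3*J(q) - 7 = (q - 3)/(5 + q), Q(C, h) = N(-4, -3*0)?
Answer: -15548/21 ≈ -740.38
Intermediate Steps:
w = -12 (w = -5 - 7 = -12)
N(m, T) = 5 (N(m, T) = 3 + 2 = 5)
Q(C, h) = 5
J(q) = 7/3 + (-3 + q)/(3*(5 + q)) (J(q) = 7/3 + ((q - 3)/(5 + q))/3 = 7/3 + ((-3 + q)/(5 + q))/3 = 7/3 + (-3 + q)/(3*(5 + q)))
(J(w) + Q(0, -11))*(-92) = (8*(4 - 12)/(3*(5 - 12)) + 5)*(-92) = ((8/3)*(-8)/(-7) + 5)*(-92) = ((8/3)*(-⅐)*(-8) + 5)*(-92) = (64/21 + 5)*(-92) = (169/21)*(-92) = -15548/21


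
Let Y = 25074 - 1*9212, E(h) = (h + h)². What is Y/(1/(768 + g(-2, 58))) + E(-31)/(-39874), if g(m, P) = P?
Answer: 261214811322/19937 ≈ 1.3102e+7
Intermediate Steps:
E(h) = 4*h² (E(h) = (2*h)² = 4*h²)
Y = 15862 (Y = 25074 - 9212 = 15862)
Y/(1/(768 + g(-2, 58))) + E(-31)/(-39874) = 15862/(1/(768 + 58)) + (4*(-31)²)/(-39874) = 15862/(1/826) + (4*961)*(-1/39874) = 15862/(1/826) + 3844*(-1/39874) = 15862*826 - 1922/19937 = 13102012 - 1922/19937 = 261214811322/19937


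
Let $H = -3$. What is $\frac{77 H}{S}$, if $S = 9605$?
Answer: $- \frac{231}{9605} \approx -0.02405$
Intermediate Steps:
$\frac{77 H}{S} = \frac{77 \left(-3\right)}{9605} = \left(-231\right) \frac{1}{9605} = - \frac{231}{9605}$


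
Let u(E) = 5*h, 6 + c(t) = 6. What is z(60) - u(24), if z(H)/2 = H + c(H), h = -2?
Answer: 130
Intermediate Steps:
c(t) = 0 (c(t) = -6 + 6 = 0)
z(H) = 2*H (z(H) = 2*(H + 0) = 2*H)
u(E) = -10 (u(E) = 5*(-2) = -10)
z(60) - u(24) = 2*60 - 1*(-10) = 120 + 10 = 130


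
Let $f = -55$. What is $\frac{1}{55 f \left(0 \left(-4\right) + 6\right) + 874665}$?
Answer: $\frac{1}{856515} \approx 1.1675 \cdot 10^{-6}$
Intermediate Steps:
$\frac{1}{55 f \left(0 \left(-4\right) + 6\right) + 874665} = \frac{1}{55 \left(-55\right) \left(0 \left(-4\right) + 6\right) + 874665} = \frac{1}{- 3025 \left(0 + 6\right) + 874665} = \frac{1}{\left(-3025\right) 6 + 874665} = \frac{1}{-18150 + 874665} = \frac{1}{856515}$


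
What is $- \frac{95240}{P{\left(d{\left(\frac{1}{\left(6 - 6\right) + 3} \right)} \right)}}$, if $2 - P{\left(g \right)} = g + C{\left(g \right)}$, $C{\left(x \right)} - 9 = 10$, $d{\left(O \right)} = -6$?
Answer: $\frac{95240}{11} \approx 8658.2$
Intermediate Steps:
$C{\left(x \right)} = 19$ ($C{\left(x \right)} = 9 + 10 = 19$)
$P{\left(g \right)} = -17 - g$ ($P{\left(g \right)} = 2 - \left(g + 19\right) = 2 - \left(19 + g\right) = -17 - g$)
$- \frac{95240}{P{\left(d{\left(\frac{1}{\left(6 - 6\right) + 3} \right)} \right)}} = - \frac{95240}{-17 - -6} = - \frac{95240}{-17 + 6} = - \frac{95240}{-11} = \left(-95240\right) \left(- \frac{1}{11}\right) = \frac{95240}{11}$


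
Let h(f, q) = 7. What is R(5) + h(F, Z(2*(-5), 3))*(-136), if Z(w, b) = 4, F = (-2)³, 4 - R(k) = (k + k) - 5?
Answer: -953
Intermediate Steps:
R(k) = 9 - 2*k (R(k) = 4 - ((k + k) - 5) = 4 - (2*k - 5) = 4 - (-5 + 2*k) = 4 + (5 - 2*k) = 9 - 2*k)
F = -8
R(5) + h(F, Z(2*(-5), 3))*(-136) = (9 - 2*5) + 7*(-136) = (9 - 10) - 952 = -1 - 952 = -953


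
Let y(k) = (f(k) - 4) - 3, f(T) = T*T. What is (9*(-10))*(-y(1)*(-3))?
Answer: 1620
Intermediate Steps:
f(T) = T²
y(k) = -7 + k² (y(k) = (k² - 4) - 3 = (-4 + k²) - 3 = -7 + k²)
(9*(-10))*(-y(1)*(-3)) = (9*(-10))*(-(-7 + 1²)*(-3)) = -90*(-(-7 + 1))*(-3) = -90*(-1*(-6))*(-3) = -540*(-3) = -90*(-18) = 1620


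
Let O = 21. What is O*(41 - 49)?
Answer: -168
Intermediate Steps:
O*(41 - 49) = 21*(41 - 49) = 21*(-8) = -168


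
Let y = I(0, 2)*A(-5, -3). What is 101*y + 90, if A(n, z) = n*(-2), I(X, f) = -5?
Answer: -4960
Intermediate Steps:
A(n, z) = -2*n
y = -50 (y = -(-10)*(-5) = -5*10 = -50)
101*y + 90 = 101*(-50) + 90 = -5050 + 90 = -4960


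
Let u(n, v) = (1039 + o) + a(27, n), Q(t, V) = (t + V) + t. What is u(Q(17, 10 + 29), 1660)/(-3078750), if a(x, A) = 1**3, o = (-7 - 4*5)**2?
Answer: -1769/3078750 ≈ -0.00057458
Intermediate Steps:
o = 729 (o = (-7 - 20)**2 = (-27)**2 = 729)
Q(t, V) = V + 2*t (Q(t, V) = (V + t) + t = V + 2*t)
a(x, A) = 1
u(n, v) = 1769 (u(n, v) = (1039 + 729) + 1 = 1768 + 1 = 1769)
u(Q(17, 10 + 29), 1660)/(-3078750) = 1769/(-3078750) = 1769*(-1/3078750) = -1769/3078750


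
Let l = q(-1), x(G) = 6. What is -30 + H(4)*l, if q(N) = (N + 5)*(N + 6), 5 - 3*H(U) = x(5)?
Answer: -110/3 ≈ -36.667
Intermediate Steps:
H(U) = -⅓ (H(U) = 5/3 - ⅓*6 = 5/3 - 2 = -⅓)
q(N) = (5 + N)*(6 + N)
l = 20 (l = 30 + (-1)² + 11*(-1) = 30 + 1 - 11 = 20)
-30 + H(4)*l = -30 - ⅓*20 = -30 - 20/3 = -110/3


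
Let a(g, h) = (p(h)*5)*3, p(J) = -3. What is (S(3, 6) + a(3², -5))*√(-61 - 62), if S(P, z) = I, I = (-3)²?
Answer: -36*I*√123 ≈ -399.26*I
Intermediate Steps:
I = 9
S(P, z) = 9
a(g, h) = -45 (a(g, h) = -3*5*3 = -15*3 = -45)
(S(3, 6) + a(3², -5))*√(-61 - 62) = (9 - 45)*√(-61 - 62) = -36*I*√123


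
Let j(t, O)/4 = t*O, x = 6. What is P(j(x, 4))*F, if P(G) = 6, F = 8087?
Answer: 48522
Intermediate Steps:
j(t, O) = 4*O*t (j(t, O) = 4*(t*O) = 4*(O*t) = 4*O*t)
P(j(x, 4))*F = 6*8087 = 48522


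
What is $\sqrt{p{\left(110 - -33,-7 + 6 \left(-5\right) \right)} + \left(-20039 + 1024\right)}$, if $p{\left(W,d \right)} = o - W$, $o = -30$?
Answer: $6 i \sqrt{533} \approx 138.52 i$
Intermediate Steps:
$p{\left(W,d \right)} = -30 - W$
$\sqrt{p{\left(110 - -33,-7 + 6 \left(-5\right) \right)} + \left(-20039 + 1024\right)} = \sqrt{\left(-30 - \left(110 - -33\right)\right) + \left(-20039 + 1024\right)} = \sqrt{\left(-30 - \left(110 + 33\right)\right) - 19015} = \sqrt{\left(-30 - 143\right) - 19015} = \sqrt{-173 - 19015} = \sqrt{-19188} = 6 i \sqrt{533}$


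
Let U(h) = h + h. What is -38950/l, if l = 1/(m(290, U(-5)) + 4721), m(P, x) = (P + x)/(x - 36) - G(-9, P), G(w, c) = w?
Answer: -4231917500/23 ≈ -1.8400e+8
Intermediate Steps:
U(h) = 2*h
m(P, x) = 9 + (P + x)/(-36 + x) (m(P, x) = (P + x)/(x - 36) - 1*(-9) = (P + x)/(-36 + x) + 9 = 9 + (P + x)/(-36 + x))
l = 23/108650 (l = 1/((-324 + 290 + 10*(2*(-5)))/(-36 + 2*(-5)) + 4721) = 1/((-324 + 290 + 10*(-10))/(-36 - 10) + 4721) = 1/((-324 + 290 - 100)/(-46) + 4721) = 1/(-1/46*(-134) + 4721) = 1/(67/23 + 4721) = 1/(108650/23) = 23/108650 ≈ 0.00021169)
-38950/l = -38950/23/108650 = -38950*108650/23 = -4231917500/23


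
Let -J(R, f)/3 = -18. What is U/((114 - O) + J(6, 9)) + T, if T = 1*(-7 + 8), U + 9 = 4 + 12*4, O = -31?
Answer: 242/199 ≈ 1.2161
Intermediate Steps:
J(R, f) = 54 (J(R, f) = -3*(-18) = 54)
U = 43 (U = -9 + (4 + 12*4) = -9 + (4 + 48) = -9 + 52 = 43)
T = 1 (T = 1*1 = 1)
U/((114 - O) + J(6, 9)) + T = 43/((114 - 1*(-31)) + 54) + 1 = 43/((114 + 31) + 54) + 1 = 43/(145 + 54) + 1 = 43/199 + 1 = 242/199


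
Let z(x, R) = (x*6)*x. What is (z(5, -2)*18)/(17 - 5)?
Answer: 225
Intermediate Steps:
z(x, R) = 6*x² (z(x, R) = (6*x)*x = 6*x²)
(z(5, -2)*18)/(17 - 5) = ((6*5²)*18)/(17 - 5) = ((6*25)*18)/12 = (150*18)*(1/12) = 2700*(1/12) = 225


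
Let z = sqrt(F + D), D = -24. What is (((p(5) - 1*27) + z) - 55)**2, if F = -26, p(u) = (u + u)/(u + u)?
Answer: 6511 - 810*I*sqrt(2) ≈ 6511.0 - 1145.5*I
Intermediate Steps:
p(u) = 1 (p(u) = (2*u)/((2*u)) = (2*u)*(1/(2*u)) = 1)
z = 5*I*sqrt(2) (z = sqrt(-26 - 24) = sqrt(-50) = 5*I*sqrt(2) ≈ 7.0711*I)
(((p(5) - 1*27) + z) - 55)**2 = (((1 - 1*27) + 5*I*sqrt(2)) - 55)**2 = (((1 - 27) + 5*I*sqrt(2)) - 55)**2 = ((-26 + 5*I*sqrt(2)) - 55)**2 = (-81 + 5*I*sqrt(2))**2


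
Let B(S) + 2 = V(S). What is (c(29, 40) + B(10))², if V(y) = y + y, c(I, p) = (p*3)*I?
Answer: 12236004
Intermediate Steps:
c(I, p) = 3*I*p (c(I, p) = (3*p)*I = 3*I*p)
V(y) = 2*y
B(S) = -2 + 2*S
(c(29, 40) + B(10))² = (3*29*40 + (-2 + 2*10))² = (3480 + (-2 + 20))² = (3480 + 18)² = 3498² = 12236004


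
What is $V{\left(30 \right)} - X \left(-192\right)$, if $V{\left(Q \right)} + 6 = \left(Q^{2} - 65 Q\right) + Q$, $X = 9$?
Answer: $702$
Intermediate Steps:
$V{\left(Q \right)} = -6 + Q^{2} - 64 Q$ ($V{\left(Q \right)} = -6 + \left(\left(Q^{2} - 65 Q\right) + Q\right) = -6 + \left(Q^{2} - 64 Q\right) = -6 + Q^{2} - 64 Q$)
$V{\left(30 \right)} - X \left(-192\right) = \left(-6 + 30^{2} - 1920\right) - 9 \left(-192\right) = \left(-6 + 900 - 1920\right) - -1728 = -1026 + 1728 = 702$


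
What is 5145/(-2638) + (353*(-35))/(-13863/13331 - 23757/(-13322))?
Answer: -5788961481927925/348273194478 ≈ -16622.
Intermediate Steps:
5145/(-2638) + (353*(-35))/(-13863/13331 - 23757/(-13322)) = 5145*(-1/2638) - 12355/(-13863*1/13331 - 23757*(-1/13322)) = -5145/2638 - 12355/(-13863/13331 + 23757/13322) = -5145/2638 - 12355/132021681/177595582 = -5145/2638 - 12355*177595582/132021681 = -5145/2638 - 2194193415610/132021681 = -5788961481927925/348273194478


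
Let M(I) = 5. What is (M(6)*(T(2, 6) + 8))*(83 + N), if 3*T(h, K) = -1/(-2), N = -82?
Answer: 245/6 ≈ 40.833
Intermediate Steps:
T(h, K) = 1/6 (T(h, K) = (-1/(-2))/3 = (-1*(-1/2))/3 = (1/3)*(1/2) = 1/6)
(M(6)*(T(2, 6) + 8))*(83 + N) = (5*(1/6 + 8))*(83 - 82) = (5*(49/6))*1 = (245/6)*1 = 245/6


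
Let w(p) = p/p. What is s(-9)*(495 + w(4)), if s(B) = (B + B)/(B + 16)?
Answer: -8928/7 ≈ -1275.4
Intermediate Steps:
w(p) = 1
s(B) = 2*B/(16 + B) (s(B) = (2*B)/(16 + B) = 2*B/(16 + B))
s(-9)*(495 + w(4)) = (2*(-9)/(16 - 9))*(495 + 1) = (2*(-9)/7)*496 = (2*(-9)*(1/7))*496 = -18/7*496 = -8928/7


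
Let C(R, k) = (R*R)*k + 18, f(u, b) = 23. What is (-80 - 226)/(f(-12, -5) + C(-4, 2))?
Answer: -306/73 ≈ -4.1918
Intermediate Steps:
C(R, k) = 18 + k*R**2 (C(R, k) = R**2*k + 18 = k*R**2 + 18 = 18 + k*R**2)
(-80 - 226)/(f(-12, -5) + C(-4, 2)) = (-80 - 226)/(23 + (18 + 2*(-4)**2)) = -306/(23 + (18 + 2*16)) = -306/(23 + (18 + 32)) = -306/(23 + 50) = -306/73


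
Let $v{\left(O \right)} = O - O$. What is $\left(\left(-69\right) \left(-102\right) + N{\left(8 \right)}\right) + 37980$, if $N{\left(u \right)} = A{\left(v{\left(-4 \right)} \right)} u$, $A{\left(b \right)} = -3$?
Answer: $44994$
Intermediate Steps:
$v{\left(O \right)} = 0$
$N{\left(u \right)} = - 3 u$
$\left(\left(-69\right) \left(-102\right) + N{\left(8 \right)}\right) + 37980 = \left(\left(-69\right) \left(-102\right) - 24\right) + 37980 = \left(7038 - 24\right) + 37980 = 7014 + 37980 = 44994$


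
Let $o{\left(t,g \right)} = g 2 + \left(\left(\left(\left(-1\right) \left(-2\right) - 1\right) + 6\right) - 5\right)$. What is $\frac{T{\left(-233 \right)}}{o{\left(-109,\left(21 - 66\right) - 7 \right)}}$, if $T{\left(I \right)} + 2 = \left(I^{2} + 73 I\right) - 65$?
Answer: $- \frac{2189}{6} \approx -364.83$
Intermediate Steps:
$T{\left(I \right)} = -67 + I^{2} + 73 I$ ($T{\left(I \right)} = -2 - \left(65 - I^{2} - 73 I\right) = -2 + \left(-65 + I^{2} + 73 I\right) = -67 + I^{2} + 73 I$)
$o{\left(t,g \right)} = 2 + 2 g$ ($o{\left(t,g \right)} = 2 g + \left(\left(\left(2 - 1\right) + 6\right) - 5\right) = 2 g + \left(\left(1 + 6\right) - 5\right) = 2 g + \left(7 - 5\right) = 2 g + 2 = 2 + 2 g$)
$\frac{T{\left(-233 \right)}}{o{\left(-109,\left(21 - 66\right) - 7 \right)}} = \frac{-67 + \left(-233\right)^{2} + 73 \left(-233\right)}{2 + 2 \left(\left(21 - 66\right) - 7\right)} = \frac{-67 + 54289 - 17009}{2 + 2 \left(-45 - 7\right)} = \frac{37213}{2 + 2 \left(-52\right)} = \frac{37213}{2 - 104} = \frac{37213}{-102} = 37213 \left(- \frac{1}{102}\right) = - \frac{2189}{6}$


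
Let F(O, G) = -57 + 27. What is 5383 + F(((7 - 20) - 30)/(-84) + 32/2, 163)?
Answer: 5353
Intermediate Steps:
F(O, G) = -30
5383 + F(((7 - 20) - 30)/(-84) + 32/2, 163) = 5383 - 30 = 5353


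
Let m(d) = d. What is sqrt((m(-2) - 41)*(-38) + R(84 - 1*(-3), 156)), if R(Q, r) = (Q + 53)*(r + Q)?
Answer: sqrt(35654) ≈ 188.82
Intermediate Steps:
R(Q, r) = (53 + Q)*(Q + r)
sqrt((m(-2) - 41)*(-38) + R(84 - 1*(-3), 156)) = sqrt((-2 - 41)*(-38) + ((84 - 1*(-3))**2 + 53*(84 - 1*(-3)) + 53*156 + (84 - 1*(-3))*156)) = sqrt(-43*(-38) + ((84 + 3)**2 + 53*(84 + 3) + 8268 + (84 + 3)*156)) = sqrt(1634 + (87**2 + 53*87 + 8268 + 87*156)) = sqrt(1634 + (7569 + 4611 + 8268 + 13572)) = sqrt(1634 + 34020) = sqrt(35654)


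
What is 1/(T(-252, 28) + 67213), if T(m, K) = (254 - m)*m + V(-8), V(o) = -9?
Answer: -1/60308 ≈ -1.6582e-5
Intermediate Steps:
T(m, K) = -9 + m*(254 - m) (T(m, K) = (254 - m)*m - 9 = m*(254 - m) - 9 = -9 + m*(254 - m))
1/(T(-252, 28) + 67213) = 1/((-9 - 1*(-252)² + 254*(-252)) + 67213) = 1/((-9 - 1*63504 - 64008) + 67213) = 1/((-9 - 63504 - 64008) + 67213) = 1/(-127521 + 67213) = 1/(-60308) = -1/60308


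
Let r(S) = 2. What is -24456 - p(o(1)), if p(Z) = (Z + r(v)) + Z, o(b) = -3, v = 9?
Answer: -24452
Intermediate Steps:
p(Z) = 2 + 2*Z (p(Z) = (Z + 2) + Z = (2 + Z) + Z = 2 + 2*Z)
-24456 - p(o(1)) = -24456 - (2 + 2*(-3)) = -24456 - (2 - 6) = -24456 - 1*(-4) = -24456 + 4 = -24452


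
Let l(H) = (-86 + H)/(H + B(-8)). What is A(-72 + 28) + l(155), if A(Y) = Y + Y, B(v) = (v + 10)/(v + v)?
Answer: -36160/413 ≈ -87.554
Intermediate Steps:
B(v) = (10 + v)/(2*v) (B(v) = (10 + v)/((2*v)) = (10 + v)*(1/(2*v)) = (10 + v)/(2*v))
A(Y) = 2*Y
l(H) = (-86 + H)/(-1/8 + H) (l(H) = (-86 + H)/(H + (1/2)*(10 - 8)/(-8)) = (-86 + H)/(H + (1/2)*(-1/8)*2) = (-86 + H)/(H - 1/8) = (-86 + H)/(-1/8 + H))
A(-72 + 28) + l(155) = 2*(-72 + 28) + 8*(-86 + 155)/(-1 + 8*155) = 2*(-44) + 8*69/(-1 + 1240) = -88 + 8*69/1239 = -88 + 8*(1/1239)*69 = -88 + 184/413 = -36160/413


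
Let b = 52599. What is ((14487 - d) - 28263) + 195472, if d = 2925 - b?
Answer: 231370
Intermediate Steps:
d = -49674 (d = 2925 - 1*52599 = 2925 - 52599 = -49674)
((14487 - d) - 28263) + 195472 = ((14487 - 1*(-49674)) - 28263) + 195472 = ((14487 + 49674) - 28263) + 195472 = (64161 - 28263) + 195472 = 35898 + 195472 = 231370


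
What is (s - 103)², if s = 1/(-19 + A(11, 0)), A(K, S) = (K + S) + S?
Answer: 680625/64 ≈ 10635.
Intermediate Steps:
A(K, S) = K + 2*S
s = -⅛ (s = 1/(-19 + (11 + 2*0)) = 1/(-19 + (11 + 0)) = 1/(-19 + 11) = 1/(-8) = -⅛ ≈ -0.12500)
(s - 103)² = (-⅛ - 103)² = (-825/8)² = 680625/64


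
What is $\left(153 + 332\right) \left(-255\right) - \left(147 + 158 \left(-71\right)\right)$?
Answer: $-112604$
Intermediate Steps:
$\left(153 + 332\right) \left(-255\right) - \left(147 + 158 \left(-71\right)\right) = 485 \left(-255\right) - \left(147 - 11218\right) = -123675 - -11071 = -123675 + 11071 = -112604$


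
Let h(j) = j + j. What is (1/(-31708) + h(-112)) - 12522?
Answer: -404150169/31708 ≈ -12746.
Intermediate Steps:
h(j) = 2*j
(1/(-31708) + h(-112)) - 12522 = (1/(-31708) + 2*(-112)) - 12522 = (-1/31708 - 224) - 12522 = -7102593/31708 - 12522 = -404150169/31708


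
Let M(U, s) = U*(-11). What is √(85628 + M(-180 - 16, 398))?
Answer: 2*√21946 ≈ 296.28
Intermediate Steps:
M(U, s) = -11*U
√(85628 + M(-180 - 16, 398)) = √(85628 - 11*(-180 - 16)) = √(85628 - 11*(-196)) = √(85628 + 2156) = √87784 = 2*√21946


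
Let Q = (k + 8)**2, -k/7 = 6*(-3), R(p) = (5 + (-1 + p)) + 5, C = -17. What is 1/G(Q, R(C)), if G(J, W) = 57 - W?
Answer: 1/65 ≈ 0.015385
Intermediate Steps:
R(p) = 9 + p (R(p) = (4 + p) + 5 = 9 + p)
k = 126 (k = -42*(-3) = -7*(-18) = 126)
Q = 17956 (Q = (126 + 8)**2 = 134**2 = 17956)
1/G(Q, R(C)) = 1/(57 - (9 - 17)) = 1/(57 - 1*(-8)) = 1/(57 + 8) = 1/65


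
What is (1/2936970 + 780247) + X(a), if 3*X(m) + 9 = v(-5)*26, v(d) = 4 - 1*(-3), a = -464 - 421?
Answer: 2291731396861/2936970 ≈ 7.8031e+5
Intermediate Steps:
a = -885
v(d) = 7 (v(d) = 4 + 3 = 7)
X(m) = 173/3 (X(m) = -3 + (7*26)/3 = -3 + (⅓)*182 = -3 + 182/3 = 173/3)
(1/2936970 + 780247) + X(a) = (1/2936970 + 780247) + 173/3 = 2291562031591/2936970 + 173/3 = 2291731396861/2936970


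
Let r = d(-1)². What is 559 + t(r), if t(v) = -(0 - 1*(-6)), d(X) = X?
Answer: 553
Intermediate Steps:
r = 1 (r = (-1)² = 1)
t(v) = -6 (t(v) = -(0 + 6) = -1*6 = -6)
559 + t(r) = 559 - 6 = 553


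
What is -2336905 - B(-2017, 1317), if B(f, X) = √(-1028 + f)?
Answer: -2336905 - I*√3045 ≈ -2.3369e+6 - 55.182*I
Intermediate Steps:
-2336905 - B(-2017, 1317) = -2336905 - √(-1028 - 2017) = -2336905 - √(-3045) = -2336905 - I*√3045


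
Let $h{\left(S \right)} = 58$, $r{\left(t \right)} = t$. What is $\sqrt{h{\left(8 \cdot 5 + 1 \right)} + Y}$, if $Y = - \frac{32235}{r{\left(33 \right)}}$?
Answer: $\frac{3 i \sqrt{12353}}{11} \approx 30.312 i$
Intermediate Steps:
$Y = - \frac{10745}{11}$ ($Y = - \frac{32235}{33} = \left(-32235\right) \frac{1}{33} = - \frac{10745}{11} \approx -976.82$)
$\sqrt{h{\left(8 \cdot 5 + 1 \right)} + Y} = \sqrt{58 - \frac{10745}{11}} = \sqrt{- \frac{10107}{11}} = \frac{3 i \sqrt{12353}}{11}$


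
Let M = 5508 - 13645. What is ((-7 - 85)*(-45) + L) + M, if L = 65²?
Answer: 228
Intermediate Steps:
M = -8137
L = 4225
((-7 - 85)*(-45) + L) + M = ((-7 - 85)*(-45) + 4225) - 8137 = (-92*(-45) + 4225) - 8137 = (4140 + 4225) - 8137 = 8365 - 8137 = 228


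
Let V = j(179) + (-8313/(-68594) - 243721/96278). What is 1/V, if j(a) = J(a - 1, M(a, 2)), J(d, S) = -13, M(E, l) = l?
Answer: -1651023283/25442662494 ≈ -0.064892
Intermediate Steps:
j(a) = -13
V = -25442662494/1651023283 (V = -13 + (-8313/(-68594) - 243721/96278) = -13 + (-8313*(-1/68594) - 243721*1/96278) = -13 + (8313/68594 - 243721/96278) = -13 - 3979359815/1651023283 = -25442662494/1651023283 ≈ -15.410)
1/V = 1/(-25442662494/1651023283) = -1651023283/25442662494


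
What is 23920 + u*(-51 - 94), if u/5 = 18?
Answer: 10870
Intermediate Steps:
u = 90 (u = 5*18 = 90)
23920 + u*(-51 - 94) = 23920 + 90*(-51 - 94) = 23920 + 90*(-145) = 23920 - 13050 = 10870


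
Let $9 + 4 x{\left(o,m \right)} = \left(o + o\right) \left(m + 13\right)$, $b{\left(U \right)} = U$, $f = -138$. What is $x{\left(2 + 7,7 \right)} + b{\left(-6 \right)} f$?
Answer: $\frac{3663}{4} \approx 915.75$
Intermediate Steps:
$x{\left(o,m \right)} = - \frac{9}{4} + \frac{o \left(13 + m\right)}{2}$ ($x{\left(o,m \right)} = - \frac{9}{4} + \frac{\left(o + o\right) \left(m + 13\right)}{4} = - \frac{9}{4} + \frac{2 o \left(13 + m\right)}{4} = - \frac{9}{4} + \frac{o \left(13 + m\right)}{2}$)
$x{\left(2 + 7,7 \right)} + b{\left(-6 \right)} f = \left(- \frac{9}{4} + \frac{13 \left(2 + 7\right)}{2} + \frac{1}{2} \cdot 7 \left(2 + 7\right)\right) - -828 = \left(- \frac{9}{4} + \frac{13}{2} \cdot 9 + \frac{1}{2} \cdot 7 \cdot 9\right) + 828 = \left(- \frac{9}{4} + \frac{117}{2} + \frac{63}{2}\right) + 828 = \frac{351}{4} + 828 = \frac{3663}{4}$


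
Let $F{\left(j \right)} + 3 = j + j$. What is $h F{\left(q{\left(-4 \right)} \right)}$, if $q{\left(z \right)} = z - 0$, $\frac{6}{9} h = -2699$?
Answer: $\frac{89067}{2} \approx 44534.0$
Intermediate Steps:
$h = - \frac{8097}{2}$ ($h = \frac{3}{2} \left(-2699\right) = - \frac{8097}{2} \approx -4048.5$)
$q{\left(z \right)} = z$ ($q{\left(z \right)} = z + 0 = z$)
$F{\left(j \right)} = -3 + 2 j$ ($F{\left(j \right)} = -3 + \left(j + j\right) = -3 + 2 j$)
$h F{\left(q{\left(-4 \right)} \right)} = - \frac{8097 \left(-3 + 2 \left(-4\right)\right)}{2} = - \frac{8097 \left(-3 - 8\right)}{2} = \left(- \frac{8097}{2}\right) \left(-11\right) = \frac{89067}{2}$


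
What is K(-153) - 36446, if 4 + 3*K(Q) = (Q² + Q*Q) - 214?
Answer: -62738/3 ≈ -20913.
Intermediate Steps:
K(Q) = -218/3 + 2*Q²/3 (K(Q) = -4/3 + ((Q² + Q*Q) - 214)/3 = -4/3 + ((Q² + Q²) - 214)/3 = -4/3 + (2*Q² - 214)/3 = -4/3 + (-214 + 2*Q²)/3 = -4/3 + (-214/3 + 2*Q²/3) = -218/3 + 2*Q²/3)
K(-153) - 36446 = (-218/3 + (⅔)*(-153)²) - 36446 = (-218/3 + (⅔)*23409) - 36446 = (-218/3 + 15606) - 36446 = 46600/3 - 36446 = -62738/3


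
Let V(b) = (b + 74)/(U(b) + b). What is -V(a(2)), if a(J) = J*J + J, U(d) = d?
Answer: -20/3 ≈ -6.6667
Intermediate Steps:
a(J) = J + J² (a(J) = J² + J = J + J²)
V(b) = (74 + b)/(2*b) (V(b) = (b + 74)/(b + b) = (74 + b)/((2*b)) = (74 + b)*(1/(2*b)) = (74 + b)/(2*b))
-V(a(2)) = -(74 + 2*(1 + 2))/(2*(2*(1 + 2))) = -(74 + 2*3)/(2*(2*3)) = -(74 + 6)/(2*6) = -80/(2*6) = -1*20/3 = -20/3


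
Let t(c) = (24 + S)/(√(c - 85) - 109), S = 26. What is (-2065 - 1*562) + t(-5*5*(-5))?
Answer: -31111757/11841 - 100*√10/11841 ≈ -2627.5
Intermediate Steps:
t(c) = 50/(-109 + √(-85 + c)) (t(c) = (24 + 26)/(√(c - 85) - 109) = 50/(√(-85 + c) - 109) = 50/(-109 + √(-85 + c)))
(-2065 - 1*562) + t(-5*5*(-5)) = (-2065 - 1*562) + 50/(-109 + √(-85 - 5*5*(-5))) = (-2065 - 562) + 50/(-109 + √(-85 - 25*(-5))) = -2627 + 50/(-109 + √(-85 + 125)) = -2627 + 50/(-109 + √40) = -2627 + 50/(-109 + 2*√10)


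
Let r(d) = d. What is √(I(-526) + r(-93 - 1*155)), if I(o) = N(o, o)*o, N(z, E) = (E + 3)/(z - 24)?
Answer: 3*I*√251471/55 ≈ 27.353*I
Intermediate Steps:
N(z, E) = (3 + E)/(-24 + z)
I(o) = o*(3 + o)/(-24 + o) (I(o) = ((3 + o)/(-24 + o))*o = o*(3 + o)/(-24 + o))
√(I(-526) + r(-93 - 1*155)) = √(-526*(3 - 526)/(-24 - 526) + (-93 - 1*155)) = √(-526*(-523)/(-550) + (-93 - 155)) = √(-526*(-1/550)*(-523) - 248) = √(-137549/275 - 248) = √(-205749/275) = 3*I*√251471/55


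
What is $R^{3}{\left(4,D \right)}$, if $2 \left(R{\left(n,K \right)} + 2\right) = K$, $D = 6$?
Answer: $1$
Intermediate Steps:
$R{\left(n,K \right)} = -2 + \frac{K}{2}$
$R^{3}{\left(4,D \right)} = \left(-2 + \frac{1}{2} \cdot 6\right)^{3} = \left(-2 + 3\right)^{3} = 1^{3} = 1$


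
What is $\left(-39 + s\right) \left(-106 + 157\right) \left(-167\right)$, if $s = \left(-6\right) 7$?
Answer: $689877$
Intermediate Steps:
$s = -42$
$\left(-39 + s\right) \left(-106 + 157\right) \left(-167\right) = \left(-39 - 42\right) \left(-106 + 157\right) \left(-167\right) = \left(-81\right) 51 \left(-167\right) = \left(-4131\right) \left(-167\right) = 689877$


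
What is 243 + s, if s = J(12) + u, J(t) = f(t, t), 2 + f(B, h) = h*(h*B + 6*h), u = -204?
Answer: 2629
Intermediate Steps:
f(B, h) = -2 + h*(6*h + B*h) (f(B, h) = -2 + h*(h*B + 6*h) = -2 + h*(B*h + 6*h) = -2 + h*(6*h + B*h))
J(t) = -2 + t³ + 6*t² (J(t) = -2 + 6*t² + t*t² = -2 + 6*t² + t³ = -2 + t³ + 6*t²)
s = 2386 (s = (-2 + 12³ + 6*12²) - 204 = (-2 + 1728 + 6*144) - 204 = (-2 + 1728 + 864) - 204 = 2590 - 204 = 2386)
243 + s = 243 + 2386 = 2629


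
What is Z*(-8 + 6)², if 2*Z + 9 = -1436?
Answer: -2890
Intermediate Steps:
Z = -1445/2 (Z = -9/2 + (½)*(-1436) = -9/2 - 718 = -1445/2 ≈ -722.50)
Z*(-8 + 6)² = -1445*(-8 + 6)²/2 = -1445/2*(-2)² = -1445/2*4 = -2890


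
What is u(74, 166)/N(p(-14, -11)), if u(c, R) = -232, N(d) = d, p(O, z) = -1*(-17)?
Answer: -232/17 ≈ -13.647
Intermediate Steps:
p(O, z) = 17
u(74, 166)/N(p(-14, -11)) = -232/17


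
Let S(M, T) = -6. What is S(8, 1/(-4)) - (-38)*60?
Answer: 2274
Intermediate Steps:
S(8, 1/(-4)) - (-38)*60 = -6 - (-38)*60 = -6 - 38*(-60) = -6 + 2280 = 2274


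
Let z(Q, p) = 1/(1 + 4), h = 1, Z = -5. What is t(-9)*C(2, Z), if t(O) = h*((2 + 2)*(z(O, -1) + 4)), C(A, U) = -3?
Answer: -252/5 ≈ -50.400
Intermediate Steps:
z(Q, p) = ⅕ (z(Q, p) = 1/5 = ⅕)
t(O) = 84/5 (t(O) = 1*((2 + 2)*(⅕ + 4)) = 1*(4*(21/5)) = 1*(84/5) = 84/5)
t(-9)*C(2, Z) = (84/5)*(-3) = -252/5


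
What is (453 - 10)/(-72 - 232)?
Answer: -443/304 ≈ -1.4572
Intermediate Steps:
(453 - 10)/(-72 - 232) = 443/(-304) = 443*(-1/304) = -443/304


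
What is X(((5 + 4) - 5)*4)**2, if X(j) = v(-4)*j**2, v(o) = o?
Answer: 1048576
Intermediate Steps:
X(j) = -4*j**2
X(((5 + 4) - 5)*4)**2 = (-4*16*((5 + 4) - 5)**2)**2 = (-4*16*(9 - 5)**2)**2 = (-4*(4*4)**2)**2 = (-4*16**2)**2 = (-4*256)**2 = (-1024)**2 = 1048576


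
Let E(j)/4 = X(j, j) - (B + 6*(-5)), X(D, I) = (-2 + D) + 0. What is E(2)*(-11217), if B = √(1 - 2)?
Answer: -1346040 + 44868*I ≈ -1.346e+6 + 44868.0*I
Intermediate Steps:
X(D, I) = -2 + D
B = I (B = √(-1) = I ≈ 1.0*I)
E(j) = 112 - 4*I + 4*j (E(j) = 4*((-2 + j) - (I + 6*(-5))) = 4*((-2 + j) - (I - 30)) = 4*((-2 + j) - (-30 + I)) = 4*((-2 + j) + (30 - I)) = 4*(28 + j - I) = 112 - 4*I + 4*j)
E(2)*(-11217) = (112 - 4*I + 4*2)*(-11217) = (112 - 4*I + 8)*(-11217) = (120 - 4*I)*(-11217) = -1346040 + 44868*I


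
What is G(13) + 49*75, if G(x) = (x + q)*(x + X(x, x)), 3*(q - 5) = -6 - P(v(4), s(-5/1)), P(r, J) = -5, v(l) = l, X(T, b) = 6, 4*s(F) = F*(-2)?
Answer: 12032/3 ≈ 4010.7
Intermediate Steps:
s(F) = -F/2 (s(F) = (F*(-2))/4 = (-2*F)/4 = -F/2)
q = 14/3 (q = 5 + (-6 - 1*(-5))/3 = 5 + (-6 + 5)/3 = 5 + (⅓)*(-1) = 5 - ⅓ = 14/3 ≈ 4.6667)
G(x) = (6 + x)*(14/3 + x) (G(x) = (x + 14/3)*(x + 6) = (14/3 + x)*(6 + x) = (6 + x)*(14/3 + x))
G(13) + 49*75 = (28 + 13² + (32/3)*13) + 49*75 = (28 + 169 + 416/3) + 3675 = 1007/3 + 3675 = 12032/3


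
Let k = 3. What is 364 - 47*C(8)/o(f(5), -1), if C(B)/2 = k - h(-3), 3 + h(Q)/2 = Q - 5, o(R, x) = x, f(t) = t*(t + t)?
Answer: 2714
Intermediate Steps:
f(t) = 2*t**2 (f(t) = t*(2*t) = 2*t**2)
h(Q) = -16 + 2*Q (h(Q) = -6 + 2*(Q - 5) = -6 + 2*(-5 + Q) = -6 + (-10 + 2*Q) = -16 + 2*Q)
C(B) = 50 (C(B) = 2*(3 - (-16 + 2*(-3))) = 2*(3 - (-16 - 6)) = 2*(3 - 1*(-22)) = 2*(3 + 22) = 2*25 = 50)
364 - 47*C(8)/o(f(5), -1) = 364 - 2350/(-1) = 364 - 2350*(-1) = 364 - 47*(-50) = 364 + 2350 = 2714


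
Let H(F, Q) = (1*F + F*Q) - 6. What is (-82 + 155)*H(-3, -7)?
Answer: 876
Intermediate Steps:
H(F, Q) = -6 + F + F*Q (H(F, Q) = (F + F*Q) - 6 = -6 + F + F*Q)
(-82 + 155)*H(-3, -7) = (-82 + 155)*(-6 - 3 - 3*(-7)) = 73*(-6 - 3 + 21) = 73*12 = 876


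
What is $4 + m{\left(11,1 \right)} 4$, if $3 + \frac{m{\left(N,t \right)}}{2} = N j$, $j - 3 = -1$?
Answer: $156$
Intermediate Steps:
$j = 2$ ($j = 3 - 1 = 2$)
$m{\left(N,t \right)} = -6 + 4 N$ ($m{\left(N,t \right)} = -6 + 2 N 2 = -6 + 2 \cdot 2 N = -6 + 4 N$)
$4 + m{\left(11,1 \right)} 4 = 4 + \left(-6 + 4 \cdot 11\right) 4 = 4 + \left(-6 + 44\right) 4 = 4 + 38 \cdot 4 = 4 + 152 = 156$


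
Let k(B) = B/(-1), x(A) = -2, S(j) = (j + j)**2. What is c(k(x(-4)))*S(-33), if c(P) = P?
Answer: 8712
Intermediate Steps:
S(j) = 4*j**2 (S(j) = (2*j)**2 = 4*j**2)
k(B) = -B (k(B) = B*(-1) = -B)
c(k(x(-4)))*S(-33) = (-1*(-2))*(4*(-33)**2) = 2*(4*1089) = 2*4356 = 8712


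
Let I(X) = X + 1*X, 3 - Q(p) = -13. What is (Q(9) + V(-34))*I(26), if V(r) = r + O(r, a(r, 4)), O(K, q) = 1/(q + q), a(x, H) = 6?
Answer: -2795/3 ≈ -931.67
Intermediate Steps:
O(K, q) = 1/(2*q)
Q(p) = 16 (Q(p) = 3 - 1*(-13) = 3 + 13 = 16)
I(X) = 2*X (I(X) = X + X = 2*X)
V(r) = 1/12 + r (V(r) = r + (½)/6 = r + (½)*(⅙) = r + 1/12 = 1/12 + r)
(Q(9) + V(-34))*I(26) = (16 + (1/12 - 34))*(2*26) = (16 - 407/12)*52 = -215/12*52 = -2795/3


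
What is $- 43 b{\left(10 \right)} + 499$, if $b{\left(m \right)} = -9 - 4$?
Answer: $1058$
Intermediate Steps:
$b{\left(m \right)} = -13$ ($b{\left(m \right)} = -9 - 4 = -13$)
$- 43 b{\left(10 \right)} + 499 = \left(-43\right) \left(-13\right) + 499 = 559 + 499 = 1058$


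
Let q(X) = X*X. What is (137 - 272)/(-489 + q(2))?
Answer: 27/97 ≈ 0.27835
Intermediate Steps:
q(X) = X²
(137 - 272)/(-489 + q(2)) = (137 - 272)/(-489 + 2²) = -135/(-489 + 4) = -135/(-485) = -135*(-1/485) = 27/97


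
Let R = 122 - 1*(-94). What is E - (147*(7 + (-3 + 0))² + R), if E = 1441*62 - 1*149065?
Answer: -62291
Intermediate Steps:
R = 216 (R = 122 + 94 = 216)
E = -59723 (E = 89342 - 149065 = -59723)
E - (147*(7 + (-3 + 0))² + R) = -59723 - (147*(7 + (-3 + 0))² + 216) = -59723 - (147*(7 - 3)² + 216) = -59723 - (147*4² + 216) = -59723 - (147*16 + 216) = -59723 - (2352 + 216) = -59723 - 1*2568 = -59723 - 2568 = -62291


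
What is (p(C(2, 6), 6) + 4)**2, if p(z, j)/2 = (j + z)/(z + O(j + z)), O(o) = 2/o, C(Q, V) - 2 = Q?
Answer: 33856/441 ≈ 76.771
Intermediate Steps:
C(Q, V) = 2 + Q
p(z, j) = 2*(j + z)/(z + 2/(j + z)) (p(z, j) = 2*((j + z)/(z + 2/(j + z))) = 2*(j + z)/(z + 2/(j + z)))
(p(C(2, 6), 6) + 4)**2 = (2*(6 + (2 + 2))**2/(2 + (2 + 2)*(6 + (2 + 2))) + 4)**2 = (2*(6 + 4)**2/(2 + 4*(6 + 4)) + 4)**2 = (2*10**2/(2 + 4*10) + 4)**2 = (2*100/(2 + 40) + 4)**2 = (2*100/42 + 4)**2 = (2*(1/42)*100 + 4)**2 = (100/21 + 4)**2 = (184/21)**2 = 33856/441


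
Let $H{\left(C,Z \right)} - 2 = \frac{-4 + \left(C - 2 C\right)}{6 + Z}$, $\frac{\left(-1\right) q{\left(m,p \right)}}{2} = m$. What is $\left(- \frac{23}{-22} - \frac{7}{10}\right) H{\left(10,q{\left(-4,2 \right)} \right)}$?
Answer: $\frac{19}{55} \approx 0.34545$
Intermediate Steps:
$q{\left(m,p \right)} = - 2 m$
$H{\left(C,Z \right)} = 2 + \frac{-4 - C}{6 + Z}$ ($H{\left(C,Z \right)} = 2 + \frac{-4 + \left(C - 2 C\right)}{6 + Z} = 2 + \frac{-4 - C}{6 + Z}$)
$\left(- \frac{23}{-22} - \frac{7}{10}\right) H{\left(10,q{\left(-4,2 \right)} \right)} = \left(- \frac{23}{-22} - \frac{7}{10}\right) \frac{8 - 10 + 2 \left(\left(-2\right) \left(-4\right)\right)}{6 - -8} = \left(\left(-23\right) \left(- \frac{1}{22}\right) - \frac{7}{10}\right) \frac{8 - 10 + 2 \cdot 8}{6 + 8} = \left(\frac{23}{22} - \frac{7}{10}\right) \frac{8 - 10 + 16}{14} = \frac{19 \cdot \frac{1}{14} \cdot 14}{55} = \frac{19}{55} \cdot 1 = \frac{19}{55}$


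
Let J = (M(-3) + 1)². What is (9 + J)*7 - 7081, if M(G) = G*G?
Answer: -6318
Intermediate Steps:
M(G) = G²
J = 100 (J = ((-3)² + 1)² = (9 + 1)² = 10² = 100)
(9 + J)*7 - 7081 = (9 + 100)*7 - 7081 = 109*7 - 7081 = 763 - 7081 = -6318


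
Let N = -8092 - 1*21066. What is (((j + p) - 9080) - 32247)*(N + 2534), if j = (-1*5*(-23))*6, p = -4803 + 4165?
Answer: 1098905600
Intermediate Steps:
p = -638
j = 690 (j = -5*(-23)*6 = 115*6 = 690)
N = -29158 (N = -8092 - 21066 = -29158)
(((j + p) - 9080) - 32247)*(N + 2534) = (((690 - 638) - 9080) - 32247)*(-29158 + 2534) = ((52 - 9080) - 32247)*(-26624) = (-9028 - 32247)*(-26624) = -41275*(-26624) = 1098905600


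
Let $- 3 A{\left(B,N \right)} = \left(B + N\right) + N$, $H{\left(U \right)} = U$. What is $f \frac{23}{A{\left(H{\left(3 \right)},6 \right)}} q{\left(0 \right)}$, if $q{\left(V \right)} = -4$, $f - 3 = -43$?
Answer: $-736$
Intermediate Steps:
$f = -40$ ($f = 3 - 43 = -40$)
$A{\left(B,N \right)} = - \frac{2 N}{3} - \frac{B}{3}$ ($A{\left(B,N \right)} = - \frac{\left(B + N\right) + N}{3} = - \frac{B + 2 N}{3} = - \frac{2 N}{3} - \frac{B}{3}$)
$f \frac{23}{A{\left(H{\left(3 \right)},6 \right)}} q{\left(0 \right)} = - 40 \frac{23}{\left(- \frac{2}{3}\right) 6 - 1} \left(-4\right) = - 40 \frac{23}{-4 - 1} \left(-4\right) = - 40 \frac{23}{-5} \left(-4\right) = - 40 \cdot 23 \left(- \frac{1}{5}\right) \left(-4\right) = \left(-40\right) \left(- \frac{23}{5}\right) \left(-4\right) = 184 \left(-4\right) = -736$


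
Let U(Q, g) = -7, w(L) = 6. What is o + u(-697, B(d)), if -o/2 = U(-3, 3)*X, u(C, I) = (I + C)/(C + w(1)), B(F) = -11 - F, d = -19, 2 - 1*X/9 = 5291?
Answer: -460491385/691 ≈ -6.6641e+5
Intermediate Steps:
X = -47601 (X = 18 - 9*5291 = 18 - 47619 = -47601)
u(C, I) = (C + I)/(6 + C) (u(C, I) = (I + C)/(C + 6) = (C + I)/(6 + C))
o = -666414 (o = -(-14)*(-47601) = -2*333207 = -666414)
o + u(-697, B(d)) = -666414 + (-697 + (-11 - 1*(-19)))/(6 - 697) = -666414 + (-697 + (-11 + 19))/(-691) = -666414 - (-697 + 8)/691 = -666414 - 1/691*(-689) = -666414 + 689/691 = -460491385/691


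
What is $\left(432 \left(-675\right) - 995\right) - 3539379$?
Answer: $-3831974$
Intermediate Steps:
$\left(432 \left(-675\right) - 995\right) - 3539379 = \left(-291600 - 995\right) - 3539379 = -292595 - 3539379 = -3831974$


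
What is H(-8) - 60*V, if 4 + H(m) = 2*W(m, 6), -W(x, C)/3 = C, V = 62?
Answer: -3760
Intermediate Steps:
W(x, C) = -3*C
H(m) = -40 (H(m) = -4 + 2*(-3*6) = -4 + 2*(-18) = -4 - 36 = -40)
H(-8) - 60*V = -40 - 60*62 = -40 - 3720 = -3760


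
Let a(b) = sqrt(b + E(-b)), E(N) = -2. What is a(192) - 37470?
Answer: -37470 + sqrt(190) ≈ -37456.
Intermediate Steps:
a(b) = sqrt(-2 + b) (a(b) = sqrt(b - 2) = sqrt(-2 + b))
a(192) - 37470 = sqrt(-2 + 192) - 37470 = sqrt(190) - 37470 = -37470 + sqrt(190)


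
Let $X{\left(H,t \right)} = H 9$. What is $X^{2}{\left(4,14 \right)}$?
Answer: $1296$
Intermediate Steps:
$X{\left(H,t \right)} = 9 H$
$X^{2}{\left(4,14 \right)} = \left(9 \cdot 4\right)^{2} = 36^{2} = 1296$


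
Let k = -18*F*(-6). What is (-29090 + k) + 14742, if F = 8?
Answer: -13484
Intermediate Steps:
k = 864 (k = -18*8*(-6) = -144*(-6) = 864)
(-29090 + k) + 14742 = (-29090 + 864) + 14742 = -28226 + 14742 = -13484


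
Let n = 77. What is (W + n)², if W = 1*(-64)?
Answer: 169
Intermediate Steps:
W = -64
(W + n)² = (-64 + 77)² = 13² = 169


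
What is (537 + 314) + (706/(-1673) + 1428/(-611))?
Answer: 867074343/1022203 ≈ 848.24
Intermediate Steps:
(537 + 314) + (706/(-1673) + 1428/(-611)) = 851 + (706*(-1/1673) + 1428*(-1/611)) = 851 + (-706/1673 - 1428/611) = 851 - 2820410/1022203 = 867074343/1022203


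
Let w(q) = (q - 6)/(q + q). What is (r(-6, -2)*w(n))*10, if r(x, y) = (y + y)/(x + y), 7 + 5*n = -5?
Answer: 35/4 ≈ 8.7500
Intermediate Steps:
n = -12/5 (n = -7/5 + (1/5)*(-5) = -7/5 - 1 = -12/5 ≈ -2.4000)
w(q) = (-6 + q)/(2*q) (w(q) = (-6 + q)/((2*q)) = (-6 + q)*(1/(2*q)) = (-6 + q)/(2*q))
r(x, y) = 2*y/(x + y) (r(x, y) = (2*y)/(x + y) = 2*y/(x + y))
(r(-6, -2)*w(n))*10 = ((2*(-2)/(-6 - 2))*((-6 - 12/5)/(2*(-12/5))))*10 = ((2*(-2)/(-8))*((1/2)*(-5/12)*(-42/5)))*10 = ((2*(-2)*(-1/8))*(7/4))*10 = ((1/2)*(7/4))*10 = (7/8)*10 = 35/4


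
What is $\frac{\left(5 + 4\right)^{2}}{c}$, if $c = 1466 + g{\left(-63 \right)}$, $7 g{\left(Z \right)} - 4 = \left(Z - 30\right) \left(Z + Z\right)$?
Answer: $\frac{189}{7328} \approx 0.025791$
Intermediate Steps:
$g{\left(Z \right)} = \frac{4}{7} + \frac{2 Z \left(-30 + Z\right)}{7}$ ($g{\left(Z \right)} = \frac{4}{7} + \frac{\left(Z - 30\right) \left(Z + Z\right)}{7} = \frac{4}{7} + \frac{\left(-30 + Z\right) 2 Z}{7} = \frac{4}{7} + \frac{2 Z \left(-30 + Z\right)}{7}$)
$c = \frac{21984}{7}$ ($c = 1466 + \left(\frac{4}{7} - -540 + \frac{2 \left(-63\right)^{2}}{7}\right) = 1466 + \left(\frac{4}{7} + 540 + \frac{2}{7} \cdot 3969\right) = 1466 + \left(\frac{4}{7} + 540 + 1134\right) = 1466 + \frac{11722}{7} = \frac{21984}{7} \approx 3140.6$)
$\frac{\left(5 + 4\right)^{2}}{c} = \frac{\left(5 + 4\right)^{2}}{\frac{21984}{7}} = 9^{2} \cdot \frac{7}{21984} = 81 \cdot \frac{7}{21984} = \frac{189}{7328}$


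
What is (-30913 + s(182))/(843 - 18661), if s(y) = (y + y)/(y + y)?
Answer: 15456/8909 ≈ 1.7349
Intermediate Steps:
s(y) = 1 (s(y) = (2*y)/((2*y)) = (2*y)*(1/(2*y)) = 1)
(-30913 + s(182))/(843 - 18661) = (-30913 + 1)/(843 - 18661) = -30912/(-17818) = -30912*(-1/17818) = 15456/8909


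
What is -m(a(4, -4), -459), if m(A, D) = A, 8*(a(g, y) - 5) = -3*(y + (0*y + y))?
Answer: -8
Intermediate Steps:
a(g, y) = 5 - 3*y/4 (a(g, y) = 5 + (-3*(y + (0*y + y)))/8 = 5 + (-3*(y + (0 + y)))/8 = 5 + (-3*(y + y))/8 = 5 + (-6*y)/8 = 5 - 3*y/4)
-m(a(4, -4), -459) = -(5 - ¾*(-4)) = -(5 + 3) = -1*8 = -8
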